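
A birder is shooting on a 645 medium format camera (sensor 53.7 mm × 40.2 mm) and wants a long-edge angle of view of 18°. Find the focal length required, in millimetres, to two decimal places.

169.52 mm

From α = 2·arctan(w/2f) we get f = w / (2·tan(α/2)).
With w = 53.7 mm and α/2 = 9°, tan(α/2) ≈ 0.15838, so f ≈ 53.7 / 0.31677 ≈ 169.5242 mm.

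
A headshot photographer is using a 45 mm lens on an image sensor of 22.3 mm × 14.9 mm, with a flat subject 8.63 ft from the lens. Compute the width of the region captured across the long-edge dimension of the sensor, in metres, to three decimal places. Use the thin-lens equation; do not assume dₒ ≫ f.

dₒ: 8.63 ft × 304.8 mm/ft = 2630.42 mm.
Similar triangles through the lens centre give W/dₒ = w/dᵢ; with 1/f = 1/dₒ + 1/dᵢ this gives W = w·(dₒ − f)/f.
W = 22.3 mm × (2630.42 − 45) / 45 = 22.3 × 57.4539 ≈ 1281.221 mm = 1.28122 m.

1.281 m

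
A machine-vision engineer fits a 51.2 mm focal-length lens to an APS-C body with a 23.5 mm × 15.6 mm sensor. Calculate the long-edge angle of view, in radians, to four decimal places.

0.4512 rad

Angle of view α = 2·arctan(w/2f) with w = 23.5 mm and f = 51.2 mm.
w/2f = 0.22949; arctan(0.22949) ≈ 0.2256 rad, so α ≈ 0.4512 rad.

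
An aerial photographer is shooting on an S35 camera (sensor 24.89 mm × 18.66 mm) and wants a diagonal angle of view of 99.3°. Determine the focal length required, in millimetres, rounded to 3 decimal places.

13.214 mm

Sensor diagonal = √(24.89² + 18.66²) = √967.7077 ≈ 31.1080 mm.
From α = 2·arctan(d/2f) we get f = d / (2·tan(α/2)).
With d = 31.1080 mm and α/2 = 49.65°, tan(α/2) ≈ 1.17708, so f ≈ 31.1080 / 2.35415 ≈ 13.2141 mm.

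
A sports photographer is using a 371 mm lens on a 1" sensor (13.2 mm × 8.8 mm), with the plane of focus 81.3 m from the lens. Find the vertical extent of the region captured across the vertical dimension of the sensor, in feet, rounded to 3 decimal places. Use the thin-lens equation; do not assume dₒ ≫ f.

dₒ: 81.3 m = 81300 mm.
Similar triangles through the lens centre give W/dₒ = h/dᵢ; with 1/f = 1/dₒ + 1/dᵢ this gives W = h·(dₒ − f)/f.
W = 8.8 mm × (81300 − 371) / 371 = 8.8 × 218.1375 ≈ 1919.610 mm = 1919.610/304.8 ft = 6.29793 ft.

6.298 ft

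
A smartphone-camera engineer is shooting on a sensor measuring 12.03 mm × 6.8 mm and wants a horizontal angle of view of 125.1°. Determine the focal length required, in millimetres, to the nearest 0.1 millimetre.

From α = 2·arctan(w/2f) we get f = w / (2·tan(α/2)).
With w = 12.03 mm and α/2 = 62.55°, tan(α/2) ≈ 1.92508, so f ≈ 12.03 / 3.85016 ≈ 3.1245 mm.

3.1 mm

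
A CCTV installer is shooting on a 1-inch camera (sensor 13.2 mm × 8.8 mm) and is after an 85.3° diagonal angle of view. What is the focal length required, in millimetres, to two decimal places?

Sensor diagonal = √(13.2² + 8.8²) = √251.6800 ≈ 15.8644 mm.
From α = 2·arctan(d/2f) we get f = d / (2·tan(α/2)).
With d = 15.8644 mm and α/2 = 42.65°, tan(α/2) ≈ 0.92116, so f ≈ 15.8644 / 1.84232 ≈ 8.6111 mm.

8.61 mm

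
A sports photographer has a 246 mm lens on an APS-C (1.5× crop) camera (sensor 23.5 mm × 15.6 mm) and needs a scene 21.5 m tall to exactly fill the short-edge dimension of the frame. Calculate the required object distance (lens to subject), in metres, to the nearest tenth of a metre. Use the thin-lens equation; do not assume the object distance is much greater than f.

339.3 m

W: 21.5 m = 21500 mm.
Magnification m = h/W = dᵢ/dₒ; combined with 1/f = 1/dₒ + 1/dᵢ this gives dₒ = f·(1 + W/h).
dₒ = 246 mm × (1 + 21500/15.6) = 246 × 1379.2051 ≈ 339284.462 mm = 339.284 m.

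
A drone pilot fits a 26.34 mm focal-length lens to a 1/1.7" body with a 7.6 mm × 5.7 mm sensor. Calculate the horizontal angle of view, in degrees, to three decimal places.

Angle of view α = 2·arctan(w/2f) with w = 7.6 mm and f = 26.34 mm.
w/2f = 0.14427; arctan(0.14427) ≈ 8.2093°, so α ≈ 16.4185°.

16.419°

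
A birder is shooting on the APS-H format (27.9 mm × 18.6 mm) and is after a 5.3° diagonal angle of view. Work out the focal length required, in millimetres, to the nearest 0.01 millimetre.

Sensor diagonal = √(27.9² + 18.6²) = √1124.3700 ≈ 33.5316 mm.
From α = 2·arctan(d/2f) we get f = d / (2·tan(α/2)).
With d = 33.5316 mm and α/2 = 2.65°, tan(α/2) ≈ 0.04628, so f ≈ 33.5316 / 0.09257 ≈ 362.2360 mm.

362.24 mm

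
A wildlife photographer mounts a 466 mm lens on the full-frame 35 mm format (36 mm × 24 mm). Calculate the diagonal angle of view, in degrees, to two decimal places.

Sensor diagonal = √(36² + 24²) = √1872.0000 ≈ 43.2666 mm.
Angle of view α = 2·arctan(d/2f) with d = 43.2666 mm and f = 466 mm.
d/2f = 0.04642; arctan(0.04642) ≈ 2.6580°, so α ≈ 5.3159°.

5.32°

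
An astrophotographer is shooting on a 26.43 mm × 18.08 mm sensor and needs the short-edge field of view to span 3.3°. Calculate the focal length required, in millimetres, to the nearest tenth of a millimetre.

From α = 2·arctan(h/2f) we get f = h / (2·tan(α/2)).
With h = 18.08 mm and α/2 = 1.65°, tan(α/2) ≈ 0.02881, so f ≈ 18.08 / 0.05761 ≈ 313.8246 mm.

313.8 mm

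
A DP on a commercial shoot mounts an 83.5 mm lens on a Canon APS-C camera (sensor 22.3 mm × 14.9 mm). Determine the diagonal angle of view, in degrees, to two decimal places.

Sensor diagonal = √(22.3² + 14.9²) = √719.3000 ≈ 26.8198 mm.
Angle of view α = 2·arctan(d/2f) with d = 26.8198 mm and f = 83.5 mm.
d/2f = 0.16060; arctan(0.16060) ≈ 9.1236°, so α ≈ 18.2473°.

18.25°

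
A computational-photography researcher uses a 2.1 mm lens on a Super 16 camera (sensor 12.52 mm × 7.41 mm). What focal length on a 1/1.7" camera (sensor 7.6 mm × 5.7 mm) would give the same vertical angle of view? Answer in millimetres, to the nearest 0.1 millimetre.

Equal angle of view means equal height/f ratio, so f₂ = f₁ · (height₂/height₁) = 2.1 × 5.7/7.41.
f₂ = 2.1 × 0.76923 ≈ 1.615 mm.

1.6 mm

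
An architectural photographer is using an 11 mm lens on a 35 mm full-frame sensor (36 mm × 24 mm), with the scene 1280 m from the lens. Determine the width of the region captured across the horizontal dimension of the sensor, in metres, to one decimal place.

dₒ: 1280 m = 1.28e+06 mm.
Similar triangles through the lens centre give W/dₒ = w/dᵢ; with 1/f = 1/dₒ + 1/dᵢ this gives W = w·(dₒ − f)/f.
W = 36 mm × (1.28e+06 − 11) / 11 = 36 × 116362.6364 ≈ 4189054.909 mm = 4189.05 m.

4189.1 m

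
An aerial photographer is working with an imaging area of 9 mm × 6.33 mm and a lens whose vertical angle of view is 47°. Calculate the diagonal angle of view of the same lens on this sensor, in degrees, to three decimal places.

From the vertical AOV: f = 6.33 / (2·tan(23.5°)) = 6.33 / 0.86962 ≈ 7.2790 mm.
Sensor diagonal = √(9² + 6.33²) = √121.0689 ≈ 11.0031 mm.
Diagonal AOV = 2·arctan(11.0031 / (2 × 7.2790)) = 2·arctan(0.75581) ≈ 74.1649°.

74.165°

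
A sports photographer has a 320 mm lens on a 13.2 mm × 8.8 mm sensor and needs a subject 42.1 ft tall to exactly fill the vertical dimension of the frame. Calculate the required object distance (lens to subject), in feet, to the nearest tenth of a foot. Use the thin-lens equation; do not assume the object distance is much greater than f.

W: 42.1 ft × 304.8 mm/ft = 12832.08 mm.
Magnification m = h/W = dᵢ/dₒ; combined with 1/f = 1/dₒ + 1/dᵢ this gives dₒ = f·(1 + W/h).
dₒ = 320 mm × (1 + 12832.1/8.8) = 320 × 1459.1909 ≈ 466941.076 mm = 466941.076/304.8 ft = 1531.96 ft.

1532.0 ft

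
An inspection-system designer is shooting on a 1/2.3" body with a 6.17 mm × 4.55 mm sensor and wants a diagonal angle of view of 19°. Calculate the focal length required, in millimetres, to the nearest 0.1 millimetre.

22.9 mm

Sensor diagonal = √(6.17² + 4.55²) = √58.7714 ≈ 7.6663 mm.
From α = 2·arctan(d/2f) we get f = d / (2·tan(α/2)).
With d = 7.6663 mm and α/2 = 9.5°, tan(α/2) ≈ 0.16734, so f ≈ 7.6663 / 0.33469 ≈ 22.9059 mm.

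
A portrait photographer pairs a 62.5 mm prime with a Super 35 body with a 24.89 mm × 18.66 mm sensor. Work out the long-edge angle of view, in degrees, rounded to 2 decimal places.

Angle of view α = 2·arctan(w/2f) with w = 24.89 mm and f = 62.5 mm.
w/2f = 0.19912; arctan(0.19912) ≈ 11.2614°, so α ≈ 22.5229°.

22.52°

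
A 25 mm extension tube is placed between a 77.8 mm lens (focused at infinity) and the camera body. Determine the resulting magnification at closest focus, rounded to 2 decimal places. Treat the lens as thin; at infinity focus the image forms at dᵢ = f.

0.32×

The tube moves the image plane from f to f + e, so dᵢ = 77.8 + 25 = 102.8 mm. Focus is achieved when 1/f = 1/dₒ + 1/dᵢ, giving dₒ = 1/(1/f − 1/(f+e)).
Magnification m = dᵢ/dₒ = (f+e)·(1/f − 1/(f+e)) = e/f = 25/77.8 ≈ 0.3213.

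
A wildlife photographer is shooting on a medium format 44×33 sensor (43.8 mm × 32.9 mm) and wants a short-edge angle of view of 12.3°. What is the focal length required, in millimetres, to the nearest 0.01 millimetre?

From α = 2·arctan(h/2f) we get f = h / (2·tan(α/2)).
With h = 32.9 mm and α/2 = 6.15°, tan(α/2) ≈ 0.10775, so f ≈ 32.9 / 0.21550 ≈ 152.6655 mm.

152.67 mm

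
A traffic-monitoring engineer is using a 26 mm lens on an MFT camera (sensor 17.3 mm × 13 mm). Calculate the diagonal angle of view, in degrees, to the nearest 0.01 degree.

Sensor diagonal = √(17.3² + 13²) = √468.2900 ≈ 21.6400 mm.
Angle of view α = 2·arctan(d/2f) with d = 21.6400 mm and f = 26 mm.
d/2f = 0.41615; arctan(0.41615) ≈ 22.5948°, so α ≈ 45.1897°.

45.19°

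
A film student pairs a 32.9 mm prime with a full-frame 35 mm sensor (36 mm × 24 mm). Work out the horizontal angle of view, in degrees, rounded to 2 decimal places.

57.37°

Angle of view α = 2·arctan(w/2f) with w = 36 mm and f = 32.9 mm.
w/2f = 0.54711; arctan(0.54711) ≈ 28.6836°, so α ≈ 57.3672°.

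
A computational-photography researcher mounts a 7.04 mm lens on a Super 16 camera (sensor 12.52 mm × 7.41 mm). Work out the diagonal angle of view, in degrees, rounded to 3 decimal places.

91.875°

Sensor diagonal = √(12.52² + 7.41²) = √211.6585 ≈ 14.5485 mm.
Angle of view α = 2·arctan(d/2f) with d = 14.5485 mm and f = 7.04 mm.
d/2f = 1.03327; arctan(1.03327) ≈ 45.9375°, so α ≈ 91.8751°.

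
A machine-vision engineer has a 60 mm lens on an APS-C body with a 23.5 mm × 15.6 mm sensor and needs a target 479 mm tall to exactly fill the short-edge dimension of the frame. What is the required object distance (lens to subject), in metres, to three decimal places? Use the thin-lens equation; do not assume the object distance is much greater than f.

1.902 m

Magnification m = h/W = dᵢ/dₒ; combined with 1/f = 1/dₒ + 1/dᵢ this gives dₒ = f·(1 + W/h).
dₒ = 60 mm × (1 + 479/15.6) = 60 × 31.7051 ≈ 1902.308 mm = 1.90231 m.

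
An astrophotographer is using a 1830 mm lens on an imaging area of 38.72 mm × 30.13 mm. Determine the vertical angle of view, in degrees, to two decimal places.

0.94°

Angle of view α = 2·arctan(h/2f) with h = 30.13 mm and f = 1830 mm.
h/2f = 0.00823; arctan(0.00823) ≈ 0.4717°, so α ≈ 0.9433°.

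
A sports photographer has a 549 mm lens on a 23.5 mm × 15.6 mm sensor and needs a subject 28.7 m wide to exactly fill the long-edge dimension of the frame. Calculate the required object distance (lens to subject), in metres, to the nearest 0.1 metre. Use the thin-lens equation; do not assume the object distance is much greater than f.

671.0 m

W: 28.7 m = 28700 mm.
Magnification m = w/W = dᵢ/dₒ; combined with 1/f = 1/dₒ + 1/dᵢ this gives dₒ = f·(1 + W/w).
dₒ = 549 mm × (1 + 28700/23.5) = 549 × 1222.2766 ≈ 671029.851 mm = 671.03 m.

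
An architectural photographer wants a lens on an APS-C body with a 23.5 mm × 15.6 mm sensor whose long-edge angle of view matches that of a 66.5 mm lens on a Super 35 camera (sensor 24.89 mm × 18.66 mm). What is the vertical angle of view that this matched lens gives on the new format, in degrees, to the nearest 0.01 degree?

Equal long-edge AOV ⇒ f₂ = f₁ · 23.5/24.89 = 66.5 × 0.94415 ≈ 62.7863 mm.
Vertical AOV on the new format = 2·arctan(15.6 / (2 × 62.7863)) = 2·arctan(0.12423) ≈ 14.1633°.

14.16°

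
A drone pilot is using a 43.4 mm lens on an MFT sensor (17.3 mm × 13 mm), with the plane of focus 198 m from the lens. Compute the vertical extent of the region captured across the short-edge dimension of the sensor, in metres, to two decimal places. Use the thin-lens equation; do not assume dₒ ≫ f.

59.30 m

dₒ: 198 m = 198000 mm.
Similar triangles through the lens centre give W/dₒ = h/dᵢ; with 1/f = 1/dₒ + 1/dᵢ this gives W = h·(dₒ − f)/f.
W = 13 mm × (198000 − 43.4) / 43.4 = 13 × 4561.2120 ≈ 59295.756 mm = 59.2958 m.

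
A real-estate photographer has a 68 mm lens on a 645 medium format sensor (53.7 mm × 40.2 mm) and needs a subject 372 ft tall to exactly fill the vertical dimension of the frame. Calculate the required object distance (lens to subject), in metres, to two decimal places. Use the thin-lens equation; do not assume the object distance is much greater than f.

W: 372 ft × 304.8 mm/ft = 113385.60 mm.
Magnification m = h/W = dᵢ/dₒ; combined with 1/f = 1/dₒ + 1/dᵢ this gives dₒ = f·(1 + W/h).
dₒ = 68 mm × (1 + 113386/40.2) = 68 × 2821.5372 ≈ 191864.531 mm = 191.865 m.

191.86 m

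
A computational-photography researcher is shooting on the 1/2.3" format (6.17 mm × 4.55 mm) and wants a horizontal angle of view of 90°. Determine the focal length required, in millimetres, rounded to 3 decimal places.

From α = 2·arctan(w/2f) we get f = w / (2·tan(α/2)).
With w = 6.17 mm and α/2 = 45°, tan(α/2) ≈ 1.00000, so f ≈ 6.17 / 2.00000 ≈ 3.0850 mm.

3.085 mm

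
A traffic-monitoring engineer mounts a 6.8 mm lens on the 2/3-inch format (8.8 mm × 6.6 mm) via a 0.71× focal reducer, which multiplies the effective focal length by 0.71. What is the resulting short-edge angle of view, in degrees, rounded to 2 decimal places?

Effective focal length f = 6.8 × 0.71 = 4.828 mm.
α = 2·arctan(6.6 / (2 × 4.828)) = 2·arctan(0.68351) ≈ 68.7062°.

68.71°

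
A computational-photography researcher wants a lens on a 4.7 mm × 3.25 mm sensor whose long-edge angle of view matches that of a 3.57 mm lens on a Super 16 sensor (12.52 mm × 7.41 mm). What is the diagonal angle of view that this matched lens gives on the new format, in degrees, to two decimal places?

Equal long-edge AOV ⇒ f₂ = f₁ · 4.7/12.52 = 3.57 × 0.37540 ≈ 1.3402 mm.
Sensor diagonal = √(4.7² + 3.25²) = √32.6525 ≈ 5.7142 mm.
Diagonal AOV on the new format = 2·arctan(5.7142 / (2 × 1.3402)) = 2·arctan(2.13190) ≈ 129.7407°.

129.74°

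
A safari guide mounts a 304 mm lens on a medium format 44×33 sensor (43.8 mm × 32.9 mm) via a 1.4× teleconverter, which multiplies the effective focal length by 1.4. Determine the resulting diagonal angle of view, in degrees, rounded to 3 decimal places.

7.365°

Effective focal length f = 304 × 1.4 = 425.6 mm.
Sensor diagonal = √(43.8² + 32.9²) = √3000.8500 ≈ 54.7800 mm.
α = 2·arctan(54.780 / (2 × 425.6)) = 2·arctan(0.06436) ≈ 7.3645°.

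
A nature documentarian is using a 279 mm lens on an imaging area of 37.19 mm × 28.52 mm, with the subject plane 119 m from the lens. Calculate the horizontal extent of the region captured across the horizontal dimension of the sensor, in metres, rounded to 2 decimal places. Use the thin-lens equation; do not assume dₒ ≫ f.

15.83 m

dₒ: 119 m = 119000 mm.
Similar triangles through the lens centre give W/dₒ = w/dᵢ; with 1/f = 1/dₒ + 1/dᵢ this gives W = w·(dₒ − f)/f.
W = 37.19 mm × (119000 − 279) / 279 = 37.19 × 425.5233 ≈ 15825.211 mm = 15.8252 m.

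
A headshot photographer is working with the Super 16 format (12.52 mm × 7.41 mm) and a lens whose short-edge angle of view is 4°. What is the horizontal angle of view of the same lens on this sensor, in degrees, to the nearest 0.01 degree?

6.75°

From the short-edge AOV: f = 7.41 / (2·tan(2°)) = 7.41 / 0.06984 ≈ 106.0973 mm.
Horizontal AOV = 2·arctan(12.52 / (2 × 106.0973)) = 2·arctan(0.05900) ≈ 6.7534°.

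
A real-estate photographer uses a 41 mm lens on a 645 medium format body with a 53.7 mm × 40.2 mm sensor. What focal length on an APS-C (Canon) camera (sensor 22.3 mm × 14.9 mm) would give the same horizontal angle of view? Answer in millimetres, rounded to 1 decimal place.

17.0 mm

Equal angle of view means equal width/f ratio, so f₂ = f₁ · (width₂/width₁) = 41 × 22.3/53.7.
f₂ = 41 × 0.41527 ≈ 17.026 mm.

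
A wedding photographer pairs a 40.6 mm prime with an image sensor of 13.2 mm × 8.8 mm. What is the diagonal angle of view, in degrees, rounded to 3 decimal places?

Sensor diagonal = √(13.2² + 8.8²) = √251.6800 ≈ 15.8644 mm.
Angle of view α = 2·arctan(d/2f) with d = 15.8644 mm and f = 40.6 mm.
d/2f = 0.19537; arctan(0.19537) ≈ 11.0549°, so α ≈ 22.1098°.

22.110°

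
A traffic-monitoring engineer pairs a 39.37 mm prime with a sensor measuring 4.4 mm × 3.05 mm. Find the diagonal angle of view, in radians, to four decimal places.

Sensor diagonal = √(4.4² + 3.05²) = √28.6625 ≈ 5.3537 mm.
Angle of view α = 2·arctan(d/2f) with d = 5.3537 mm and f = 39.37 mm.
d/2f = 0.06799; arctan(0.06799) ≈ 0.0679 rad, so α ≈ 0.1358 rad.

0.1358 rad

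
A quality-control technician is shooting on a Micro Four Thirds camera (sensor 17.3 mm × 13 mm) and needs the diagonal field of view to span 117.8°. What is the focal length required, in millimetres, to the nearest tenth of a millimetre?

Sensor diagonal = √(17.3² + 13²) = √468.2900 ≈ 21.6400 mm.
From α = 2·arctan(d/2f) we get f = d / (2·tan(α/2)).
With d = 21.6400 mm and α/2 = 58.9°, tan(α/2) ≈ 1.65772, so f ≈ 21.6400 / 3.31544 ≈ 6.5270 mm.

6.5 mm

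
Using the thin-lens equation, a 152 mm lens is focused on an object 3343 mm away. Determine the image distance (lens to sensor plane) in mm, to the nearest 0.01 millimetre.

1/dᵢ = 1/f − 1/dₒ = 1/152 − 1/3343 = 0.0062798 mm⁻¹.
dᵢ = 1/0.0062798 ≈ 159.2404 mm.

159.24 mm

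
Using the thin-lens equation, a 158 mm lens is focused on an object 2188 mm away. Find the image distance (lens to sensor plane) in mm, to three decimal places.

1/dᵢ = 1/f − 1/dₒ = 1/158 − 1/2188 = 0.0058721 mm⁻¹.
dᵢ = 1/0.0058721 ≈ 170.2975 mm.

170.298 mm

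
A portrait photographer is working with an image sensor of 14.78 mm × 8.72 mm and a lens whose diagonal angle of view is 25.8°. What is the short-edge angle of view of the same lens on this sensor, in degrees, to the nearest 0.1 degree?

Sensor diagonal = √(14.78² + 8.72²) = √294.4868 ≈ 17.1606 mm.
From the diagonal AOV: f = 17.1606 / (2·tan(12.9°)) = 17.1606 / 0.45806 ≈ 37.4636 mm.
Short-edge AOV = 2·arctan(8.72 / (2 × 37.4636)) = 2·arctan(0.11638) ≈ 13.2764°.

13.3°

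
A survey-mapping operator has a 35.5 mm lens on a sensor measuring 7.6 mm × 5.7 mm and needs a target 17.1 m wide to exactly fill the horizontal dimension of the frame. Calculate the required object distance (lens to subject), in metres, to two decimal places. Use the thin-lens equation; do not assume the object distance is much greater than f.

W: 17.1 m = 17100 mm.
Magnification m = w/W = dᵢ/dₒ; combined with 1/f = 1/dₒ + 1/dᵢ this gives dₒ = f·(1 + W/w).
dₒ = 35.5 mm × (1 + 17100/7.6) = 35.5 × 2251.0000 ≈ 79910.500 mm = 79.9105 m.

79.91 m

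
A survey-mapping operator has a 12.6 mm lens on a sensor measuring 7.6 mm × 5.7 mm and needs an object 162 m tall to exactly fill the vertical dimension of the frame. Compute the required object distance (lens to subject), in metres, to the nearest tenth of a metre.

W: 162 m = 162000 mm.
Magnification m = h/W = dᵢ/dₒ; combined with 1/f = 1/dₒ + 1/dᵢ this gives dₒ = f·(1 + W/h).
dₒ = 12.6 mm × (1 + 162000/5.7) = 12.6 × 28422.0526 ≈ 358117.863 mm = 358.118 m.

358.1 m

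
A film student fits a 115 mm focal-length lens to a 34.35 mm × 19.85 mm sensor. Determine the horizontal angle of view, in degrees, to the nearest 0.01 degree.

16.99°

Angle of view α = 2·arctan(w/2f) with w = 34.35 mm and f = 115 mm.
w/2f = 0.14935; arctan(0.14935) ≈ 8.4942°, so α ≈ 16.9884°.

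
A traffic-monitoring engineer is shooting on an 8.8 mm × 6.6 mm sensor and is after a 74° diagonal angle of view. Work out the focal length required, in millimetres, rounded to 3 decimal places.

Sensor diagonal = √(8.8² + 6.6²) = √121.0000 ≈ 11.0000 mm.
From α = 2·arctan(d/2f) we get f = d / (2·tan(α/2)).
With d = 11.0000 mm and α/2 = 37°, tan(α/2) ≈ 0.75355, so f ≈ 11.0000 / 1.50711 ≈ 7.2987 mm.

7.299 mm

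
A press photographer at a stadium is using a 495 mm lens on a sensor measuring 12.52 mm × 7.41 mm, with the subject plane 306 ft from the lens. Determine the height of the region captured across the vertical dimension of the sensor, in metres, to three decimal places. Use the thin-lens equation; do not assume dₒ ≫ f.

dₒ: 306 ft × 304.8 mm/ft = 93268.80 mm.
Similar triangles through the lens centre give W/dₒ = h/dᵢ; with 1/f = 1/dₒ + 1/dᵢ this gives W = h·(dₒ − f)/f.
W = 7.41 mm × (93268.8 − 495) / 495 = 7.41 × 187.4218 ≈ 1388.796 mm = 1.3888 m.

1.389 m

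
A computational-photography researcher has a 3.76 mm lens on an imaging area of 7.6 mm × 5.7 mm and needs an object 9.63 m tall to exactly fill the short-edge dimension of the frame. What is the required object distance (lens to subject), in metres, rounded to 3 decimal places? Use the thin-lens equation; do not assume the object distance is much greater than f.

6.356 m

W: 9.63 m = 9630 mm.
Magnification m = h/W = dᵢ/dₒ; combined with 1/f = 1/dₒ + 1/dᵢ this gives dₒ = f·(1 + W/h).
dₒ = 3.76 mm × (1 + 9630/5.7) = 3.76 × 1690.4737 ≈ 6356.181 mm = 6.35618 m.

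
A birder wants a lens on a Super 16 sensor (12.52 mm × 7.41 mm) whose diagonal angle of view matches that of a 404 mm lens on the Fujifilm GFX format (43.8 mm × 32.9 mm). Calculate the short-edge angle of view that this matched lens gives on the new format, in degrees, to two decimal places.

Sensor diagonal = √(43.8² + 32.9²) = √3000.8500 ≈ 54.7800 mm.
Sensor diagonal = √(12.52² + 7.41²) = √211.6585 ≈ 14.5485 mm.
Equal diagonal AOV ⇒ f₂ = f₁ · 14.5485/54.7800 = 404 × 0.26558 ≈ 107.2944 mm.
Short-edge AOV on the new format = 2·arctan(7.41 / (2 × 107.2944)) = 2·arctan(0.03453) ≈ 3.9554°.

3.96°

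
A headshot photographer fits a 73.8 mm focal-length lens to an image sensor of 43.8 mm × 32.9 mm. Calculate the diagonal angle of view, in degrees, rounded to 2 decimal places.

Sensor diagonal = √(43.8² + 32.9²) = √3000.8500 ≈ 54.7800 mm.
Angle of view α = 2·arctan(d/2f) with d = 54.7800 mm and f = 73.8 mm.
d/2f = 0.37114; arctan(0.37114) ≈ 20.3618°, so α ≈ 40.7236°.

40.72°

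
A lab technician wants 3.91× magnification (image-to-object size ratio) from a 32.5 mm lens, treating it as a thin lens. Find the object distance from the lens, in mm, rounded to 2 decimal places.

40.81 mm

With m = dᵢ/dₒ and 1/f = 1/dₒ + 1/dᵢ, substituting dᵢ = m·dₒ gives 1/f = (1 + 1/m)/dₒ, hence dₒ = f·(1 + 1/m).
dₒ = 32.5 × (1 + 1/3.91) = 32.5 × 1.25575 ≈ 40.812 mm.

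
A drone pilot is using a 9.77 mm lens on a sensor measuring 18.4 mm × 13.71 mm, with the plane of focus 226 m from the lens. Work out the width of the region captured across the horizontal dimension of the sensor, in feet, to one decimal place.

dₒ: 226 m = 226000 mm.
Similar triangles through the lens centre give W/dₒ = w/dᵢ; with 1/f = 1/dₒ + 1/dᵢ this gives W = w·(dₒ − f)/f.
W = 18.4 mm × (226000 − 9.77) / 9.77 = 18.4 × 23131.0368 ≈ 425611.078 mm = 425611.078/304.8 ft = 1396.36 ft.

1396.4 ft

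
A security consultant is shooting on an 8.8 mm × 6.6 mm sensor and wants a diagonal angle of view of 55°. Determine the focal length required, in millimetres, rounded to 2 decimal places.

10.57 mm

Sensor diagonal = √(8.8² + 6.6²) = √121.0000 ≈ 11.0000 mm.
From α = 2·arctan(d/2f) we get f = d / (2·tan(α/2)).
With d = 11.0000 mm and α/2 = 27.5°, tan(α/2) ≈ 0.52057, so f ≈ 11.0000 / 1.04113 ≈ 10.5654 mm.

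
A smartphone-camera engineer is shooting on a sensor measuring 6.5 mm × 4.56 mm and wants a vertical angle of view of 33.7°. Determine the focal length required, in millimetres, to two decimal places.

7.53 mm

From α = 2·arctan(h/2f) we get f = h / (2·tan(α/2)).
With h = 4.56 mm and α/2 = 16.85°, tan(α/2) ≈ 0.30287, so f ≈ 4.56 / 0.60574 ≈ 7.5280 mm.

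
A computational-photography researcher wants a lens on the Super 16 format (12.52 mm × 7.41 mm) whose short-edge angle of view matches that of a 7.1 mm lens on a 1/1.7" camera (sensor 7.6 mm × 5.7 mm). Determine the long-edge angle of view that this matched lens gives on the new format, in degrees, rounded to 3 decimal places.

Equal short-edge AOV ⇒ f₂ = f₁ · 7.41/5.7 = 7.1 × 1.30000 ≈ 9.2300 mm.
Long-edge AOV on the new format = 2·arctan(12.52 / (2 × 9.2300)) = 2·arctan(0.67822) ≈ 68.2921°.

68.292°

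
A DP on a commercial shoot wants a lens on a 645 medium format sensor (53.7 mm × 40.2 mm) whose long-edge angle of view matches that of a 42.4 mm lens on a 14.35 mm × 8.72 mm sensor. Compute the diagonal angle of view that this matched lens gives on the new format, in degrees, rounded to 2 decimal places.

23.87°

Equal long-edge AOV ⇒ f₂ = f₁ · 53.7/14.35 = 42.4 × 3.74216 ≈ 158.6676 mm.
Sensor diagonal = √(53.7² + 40.2²) = √4499.7300 ≈ 67.0800 mm.
Diagonal AOV on the new format = 2·arctan(67.0800 / (2 × 158.6676)) = 2·arctan(0.21139) ≈ 23.8716°.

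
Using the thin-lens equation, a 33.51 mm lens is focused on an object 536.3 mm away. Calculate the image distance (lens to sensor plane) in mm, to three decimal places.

1/dᵢ = 1/f − 1/dₒ = 1/33.51 − 1/536.3 = 0.0279772 mm⁻¹.
dᵢ = 1/0.0279772 ≈ 35.7434 mm.

35.743 mm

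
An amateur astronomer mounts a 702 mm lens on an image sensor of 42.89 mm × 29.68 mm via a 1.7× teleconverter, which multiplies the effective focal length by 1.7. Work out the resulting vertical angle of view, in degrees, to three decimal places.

Effective focal length f = 702 × 1.7 = 1193.4 mm.
α = 2·arctan(29.68 / (2 × 1193.4)) = 2·arctan(0.01244) ≈ 1.4249°.

1.425°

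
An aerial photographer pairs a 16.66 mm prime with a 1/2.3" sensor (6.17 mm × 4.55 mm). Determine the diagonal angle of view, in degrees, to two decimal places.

Sensor diagonal = √(6.17² + 4.55²) = √58.7714 ≈ 7.6663 mm.
Angle of view α = 2·arctan(d/2f) with d = 7.6663 mm and f = 16.66 mm.
d/2f = 0.23008; arctan(0.23008) ≈ 12.9571°, so α ≈ 25.9142°.

25.91°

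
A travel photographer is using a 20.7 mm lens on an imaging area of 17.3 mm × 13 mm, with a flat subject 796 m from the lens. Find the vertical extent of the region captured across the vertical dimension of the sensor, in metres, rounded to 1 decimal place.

dₒ: 796 m = 796000 mm.
Similar triangles through the lens centre give W/dₒ = h/dᵢ; with 1/f = 1/dₒ + 1/dᵢ this gives W = h·(dₒ − f)/f.
W = 13 mm × (796000 − 20.7) / 20.7 = 13 × 38453.1063 ≈ 499890.382 mm = 499.89 m.

499.9 m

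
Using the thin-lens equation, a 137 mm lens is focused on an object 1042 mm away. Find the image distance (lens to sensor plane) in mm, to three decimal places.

157.739 mm

1/dᵢ = 1/f − 1/dₒ = 1/137 − 1/1042 = 0.0063396 mm⁻¹.
dᵢ = 1/0.0063396 ≈ 157.7392 mm.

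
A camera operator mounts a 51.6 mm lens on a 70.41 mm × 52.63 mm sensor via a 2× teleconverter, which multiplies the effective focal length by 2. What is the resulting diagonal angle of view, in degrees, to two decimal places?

46.14°

Effective focal length f = 51.6 × 2 = 103.2 mm.
Sensor diagonal = √(70.41² + 52.63²) = √7727.4850 ≈ 87.9061 mm.
α = 2·arctan(87.906 / (2 × 103.2)) = 2·arctan(0.42590) ≈ 46.1385°.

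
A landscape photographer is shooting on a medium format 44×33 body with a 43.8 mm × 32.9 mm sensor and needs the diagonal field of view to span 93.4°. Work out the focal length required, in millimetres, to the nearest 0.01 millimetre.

Sensor diagonal = √(43.8² + 32.9²) = √3000.8500 ≈ 54.7800 mm.
From α = 2·arctan(d/2f) we get f = d / (2·tan(α/2)).
With d = 54.7800 mm and α/2 = 46.7°, tan(α/2) ≈ 1.06117, so f ≈ 54.7800 / 2.12235 ≈ 25.8110 mm.

25.81 mm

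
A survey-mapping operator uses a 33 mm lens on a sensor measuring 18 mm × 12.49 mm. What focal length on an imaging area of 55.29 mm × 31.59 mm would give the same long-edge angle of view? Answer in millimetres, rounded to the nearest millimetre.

Equal angle of view means equal width/f ratio, so f₂ = f₁ · (width₂/width₁) = 33 × 55.29/18.
f₂ = 33 × 3.07167 ≈ 101.365 mm.

101 mm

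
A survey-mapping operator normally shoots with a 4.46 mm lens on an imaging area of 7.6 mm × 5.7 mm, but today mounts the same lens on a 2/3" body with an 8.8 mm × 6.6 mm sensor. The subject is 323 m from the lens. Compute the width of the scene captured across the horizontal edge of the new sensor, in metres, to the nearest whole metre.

637 m

The focal length stays 4.46 mm; the relevant sensor dimension is now w = 8.8 mm. Object distance dₒ = 323 m = 323000 mm.
Thin-lens field width W = w·(dₒ − f)/f = 8.8 × (323000 − 4.46)/4.46 ≈ 637300.617 mm = 637.301 m.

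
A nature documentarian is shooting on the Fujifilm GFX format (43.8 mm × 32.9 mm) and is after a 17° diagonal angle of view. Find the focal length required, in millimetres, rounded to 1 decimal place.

183.3 mm

Sensor diagonal = √(43.8² + 32.9²) = √3000.8500 ≈ 54.7800 mm.
From α = 2·arctan(d/2f) we get f = d / (2·tan(α/2)).
With d = 54.7800 mm and α/2 = 8.5°, tan(α/2) ≈ 0.14945, so f ≈ 54.7800 / 0.29890 ≈ 183.2708 mm.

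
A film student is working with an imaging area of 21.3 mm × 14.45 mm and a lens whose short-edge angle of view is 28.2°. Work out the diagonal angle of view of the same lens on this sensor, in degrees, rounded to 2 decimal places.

From the short-edge AOV: f = 14.45 / (2·tan(14.1°)) = 14.45 / 0.50237 ≈ 28.7639 mm.
Sensor diagonal = √(21.3² + 14.45²) = √662.4925 ≈ 25.7389 mm.
Diagonal AOV = 2·arctan(25.7389 / (2 × 28.7639)) = 2·arctan(0.44742) ≈ 48.2091°.

48.21°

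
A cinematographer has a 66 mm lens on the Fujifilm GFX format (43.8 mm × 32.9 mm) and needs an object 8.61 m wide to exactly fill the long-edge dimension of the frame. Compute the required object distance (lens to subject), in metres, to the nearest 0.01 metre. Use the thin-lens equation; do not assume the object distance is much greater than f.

W: 8.61 m = 8610 mm.
Magnification m = w/W = dᵢ/dₒ; combined with 1/f = 1/dₒ + 1/dᵢ this gives dₒ = f·(1 + W/w).
dₒ = 66 mm × (1 + 8610/43.8) = 66 × 197.5753 ≈ 13039.973 mm = 13.04 m.

13.04 m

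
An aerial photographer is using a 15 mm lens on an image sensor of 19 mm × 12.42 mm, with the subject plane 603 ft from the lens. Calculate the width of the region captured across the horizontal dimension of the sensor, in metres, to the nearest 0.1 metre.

dₒ: 603 ft × 304.8 mm/ft = 183794.39 mm.
Similar triangles through the lens centre give W/dₒ = w/dᵢ; with 1/f = 1/dₒ + 1/dᵢ this gives W = w·(dₒ − f)/f.
W = 19 mm × (183794 − 15) / 15 = 19 × 12251.9596 ≈ 232787.233 mm = 232.787 m.

232.8 m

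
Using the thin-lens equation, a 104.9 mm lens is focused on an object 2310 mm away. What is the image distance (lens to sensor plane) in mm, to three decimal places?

1/dᵢ = 1/f − 1/dₒ = 1/104.9 − 1/2310 = 0.0091000 mm⁻¹.
dᵢ = 1/0.0091000 ≈ 109.8903 mm.

109.890 mm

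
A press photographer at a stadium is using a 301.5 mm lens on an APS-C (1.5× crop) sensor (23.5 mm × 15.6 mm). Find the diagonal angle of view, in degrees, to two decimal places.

5.36°

Sensor diagonal = √(23.5² + 15.6²) = √795.6100 ≈ 28.2066 mm.
Angle of view α = 2·arctan(d/2f) with d = 28.2066 mm and f = 301.5 mm.
d/2f = 0.04678; arctan(0.04678) ≈ 2.6782°, so α ≈ 5.3564°.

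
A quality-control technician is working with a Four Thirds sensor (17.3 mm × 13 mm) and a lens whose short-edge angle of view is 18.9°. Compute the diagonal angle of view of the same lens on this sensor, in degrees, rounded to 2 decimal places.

30.97°

From the short-edge AOV: f = 13 / (2·tan(9.45°)) = 13 / 0.33289 ≈ 39.0518 mm.
Sensor diagonal = √(17.3² + 13²) = √468.2900 ≈ 21.6400 mm.
Diagonal AOV = 2·arctan(21.6400 / (2 × 39.0518)) = 2·arctan(0.27707) ≈ 30.9727°.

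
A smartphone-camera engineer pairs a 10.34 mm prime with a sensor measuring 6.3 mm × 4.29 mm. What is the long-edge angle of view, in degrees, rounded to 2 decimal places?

33.89°

Angle of view α = 2·arctan(w/2f) with w = 6.3 mm and f = 10.34 mm.
w/2f = 0.30464; arctan(0.30464) ≈ 16.9429°, so α ≈ 33.8859°.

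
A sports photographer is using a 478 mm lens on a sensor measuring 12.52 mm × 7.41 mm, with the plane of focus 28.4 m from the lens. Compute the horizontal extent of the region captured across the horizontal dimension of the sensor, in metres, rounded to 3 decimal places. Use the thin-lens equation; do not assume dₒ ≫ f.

0.731 m

dₒ: 28.4 m = 28400 mm.
Similar triangles through the lens centre give W/dₒ = w/dᵢ; with 1/f = 1/dₒ + 1/dᵢ this gives W = w·(dₒ − f)/f.
W = 12.52 mm × (28400 − 478) / 478 = 12.52 × 58.4142 ≈ 731.346 mm = 0.731346 m.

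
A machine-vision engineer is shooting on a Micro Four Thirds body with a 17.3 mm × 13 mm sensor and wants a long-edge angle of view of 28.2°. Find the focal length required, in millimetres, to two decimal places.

34.44 mm

From α = 2·arctan(w/2f) we get f = w / (2·tan(α/2)).
With w = 17.3 mm and α/2 = 14.1°, tan(α/2) ≈ 0.25118, so f ≈ 17.3 / 0.50237 ≈ 34.4371 mm.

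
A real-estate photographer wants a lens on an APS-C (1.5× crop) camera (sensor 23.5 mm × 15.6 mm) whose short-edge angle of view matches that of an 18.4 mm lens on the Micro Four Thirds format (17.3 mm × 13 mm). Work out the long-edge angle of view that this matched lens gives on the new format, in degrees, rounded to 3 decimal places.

Equal short-edge AOV ⇒ f₂ = f₁ · 15.6/13 = 18.4 × 1.20000 ≈ 22.0800 mm.
Long-edge AOV on the new format = 2·arctan(23.5 / (2 × 22.0800)) = 2·arctan(0.53216) ≈ 56.0399°.

56.040°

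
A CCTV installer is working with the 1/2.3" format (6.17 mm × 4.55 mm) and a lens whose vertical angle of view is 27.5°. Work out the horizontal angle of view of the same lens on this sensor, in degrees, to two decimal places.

From the vertical AOV: f = 4.55 / (2·tan(13.75°)) = 4.55 / 0.48940 ≈ 9.2972 mm.
Horizontal AOV = 2·arctan(6.17 / (2 × 9.2972)) = 2·arctan(0.33182) ≈ 36.7139°.

36.71°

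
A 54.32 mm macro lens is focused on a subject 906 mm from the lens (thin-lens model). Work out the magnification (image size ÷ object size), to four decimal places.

0.0638×

Thin lens: 1/f = 1/dₒ + 1/dᵢ → 1/dᵢ = 1/54.32 − 1/906 = 0.0173057 mm⁻¹, so dᵢ ≈ 57.7845 mm.
Magnification m = dᵢ/dₒ = 57.7845/906 ≈ 0.06378.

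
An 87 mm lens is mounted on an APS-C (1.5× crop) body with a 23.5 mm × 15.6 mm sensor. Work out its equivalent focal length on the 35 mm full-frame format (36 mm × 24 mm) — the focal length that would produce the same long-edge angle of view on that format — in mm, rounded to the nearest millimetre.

133 mm

Equal angle of view means equal width/f ratio, so f₂ = f₁ · (width₂/width₁) = 87 × 36/23.5.
f₂ = 87 × 1.53191 ≈ 133.277 mm.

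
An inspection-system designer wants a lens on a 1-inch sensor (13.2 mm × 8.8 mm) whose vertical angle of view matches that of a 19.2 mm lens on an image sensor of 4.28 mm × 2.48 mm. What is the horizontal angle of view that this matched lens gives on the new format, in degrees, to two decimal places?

Equal vertical AOV ⇒ f₂ = f₁ · 8.8/2.48 = 19.2 × 3.54839 ≈ 68.1290 mm.
Horizontal AOV on the new format = 2·arctan(13.2 / (2 × 68.1290)) = 2·arctan(0.09687) ≈ 11.0665°.

11.07°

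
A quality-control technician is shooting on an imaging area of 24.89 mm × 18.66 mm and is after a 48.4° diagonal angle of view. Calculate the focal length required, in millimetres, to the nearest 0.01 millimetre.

Sensor diagonal = √(24.89² + 18.66²) = √967.7077 ≈ 31.1080 mm.
From α = 2·arctan(d/2f) we get f = d / (2·tan(α/2)).
With d = 31.1080 mm and α/2 = 24.2°, tan(α/2) ≈ 0.44942, so f ≈ 31.1080 / 0.89884 ≈ 34.6092 mm.

34.61 mm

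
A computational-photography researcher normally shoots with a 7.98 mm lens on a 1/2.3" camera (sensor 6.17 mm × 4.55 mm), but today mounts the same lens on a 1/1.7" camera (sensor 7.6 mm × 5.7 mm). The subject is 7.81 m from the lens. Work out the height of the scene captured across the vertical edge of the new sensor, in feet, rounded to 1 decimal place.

18.3 ft

The focal length stays 7.98 mm; the relevant sensor dimension is now h = 5.7 mm. Object distance dₒ = 7.81 m = 7810 mm.
Thin-lens field height W = h·(dₒ − f)/f = 5.7 × (7810 − 7.98)/7.98 ≈ 5572.871 mm = 5572.871/304.8 ft = 18.2837 ft.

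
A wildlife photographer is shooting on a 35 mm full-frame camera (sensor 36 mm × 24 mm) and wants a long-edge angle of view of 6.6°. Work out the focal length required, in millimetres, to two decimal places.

From α = 2·arctan(w/2f) we get f = w / (2·tan(α/2)).
With w = 36 mm and α/2 = 3.3°, tan(α/2) ≈ 0.05766, so f ≈ 36 / 0.11532 ≈ 312.1768 mm.

312.18 mm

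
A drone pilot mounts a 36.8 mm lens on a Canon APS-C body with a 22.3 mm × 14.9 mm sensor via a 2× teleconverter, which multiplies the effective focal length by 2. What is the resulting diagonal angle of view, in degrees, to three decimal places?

20.652°

Effective focal length f = 36.8 × 2 = 73.6 mm.
Sensor diagonal = √(22.3² + 14.9²) = √719.3000 ≈ 26.8198 mm.
α = 2·arctan(26.820 / (2 × 73.6)) = 2·arctan(0.18220) ≈ 20.6520°.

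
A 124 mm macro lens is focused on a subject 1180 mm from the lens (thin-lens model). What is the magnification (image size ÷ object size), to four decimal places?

Thin lens: 1/f = 1/dₒ + 1/dᵢ → 1/dᵢ = 1/124 − 1/1180 = 0.0072171 mm⁻¹, so dᵢ ≈ 138.5606 mm.
Magnification m = dᵢ/dₒ = 138.5606/1180 ≈ 0.11742.

0.1174×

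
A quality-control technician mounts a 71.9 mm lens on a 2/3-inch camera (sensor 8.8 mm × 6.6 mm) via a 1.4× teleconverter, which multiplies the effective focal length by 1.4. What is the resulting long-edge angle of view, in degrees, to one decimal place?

Effective focal length f = 71.9 × 1.4 = 100.66 mm.
α = 2·arctan(8.8 / (2 × 100.66)) = 2·arctan(0.04371) ≈ 5.0058°.

5.0°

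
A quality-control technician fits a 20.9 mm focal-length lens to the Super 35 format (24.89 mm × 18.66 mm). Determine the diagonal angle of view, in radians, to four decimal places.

Sensor diagonal = √(24.89² + 18.66²) = √967.7077 ≈ 31.1080 mm.
Angle of view α = 2·arctan(d/2f) with d = 31.1080 mm and f = 20.9 mm.
d/2f = 0.74421; arctan(0.74421) ≈ 0.6398 rad, so α ≈ 1.2796 rad.

1.2796 rad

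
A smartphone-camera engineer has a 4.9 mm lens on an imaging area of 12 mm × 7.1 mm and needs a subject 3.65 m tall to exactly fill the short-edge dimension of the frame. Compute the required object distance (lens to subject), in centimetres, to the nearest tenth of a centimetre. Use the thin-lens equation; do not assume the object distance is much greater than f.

W: 3.65 m = 3650 mm.
Magnification m = h/W = dᵢ/dₒ; combined with 1/f = 1/dₒ + 1/dᵢ this gives dₒ = f·(1 + W/h).
dₒ = 4.9 mm × (1 + 3650/7.1) = 4.9 × 515.0845 ≈ 2523.914 mm = 252.391 cm.

252.4 cm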